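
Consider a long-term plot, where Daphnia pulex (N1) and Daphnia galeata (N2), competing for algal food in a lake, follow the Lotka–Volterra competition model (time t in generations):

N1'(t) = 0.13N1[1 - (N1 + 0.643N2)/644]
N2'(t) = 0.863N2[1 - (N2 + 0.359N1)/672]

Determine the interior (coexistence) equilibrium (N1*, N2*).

Setting both brackets to zero gives the nullclines N1 + 0.643N2 = 644 and 0.359N1 + N2 = 672.
Substituting N2 = 672 - 0.359N1 into the first: N1(1 - 0.643·0.359) = 644 - 0.643·672.
So N1* = 212/0.769 = 275, and then N2* = 672 - 0.359·275 = 573.

N1* ≈ 275, N2* ≈ 573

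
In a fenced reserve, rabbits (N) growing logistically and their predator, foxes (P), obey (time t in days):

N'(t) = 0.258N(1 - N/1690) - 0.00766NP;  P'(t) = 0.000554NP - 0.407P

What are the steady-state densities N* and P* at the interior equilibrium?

From dP/dt = 0 with P > 0: 0.000554N* = 0.407, so N* = 735.
Substitute into dN/dt = 0: 0.258(1 - 735/1690) = 0.00766P*.
The bracket is 0.565, giving P* = 0.146/0.00766 = 19.

N* ≈ 735, P* ≈ 19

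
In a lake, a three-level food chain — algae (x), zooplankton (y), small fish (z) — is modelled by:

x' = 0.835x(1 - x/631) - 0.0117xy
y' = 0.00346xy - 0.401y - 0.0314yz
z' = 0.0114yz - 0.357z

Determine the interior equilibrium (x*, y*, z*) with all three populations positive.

From dz/dt = 0: 0.0114y* = 0.357, so y* = 31.3.
From dx/dt = 0: 0.835(1 - x*/631) = 0.0117·31.3, giving x* = 631·(1 - 0.439) = 354.
From dy/dt = 0: 0.00346·354 - 0.401 = 0.0314z*, so z* = 0.824/0.0314 = 26.3.

x* ≈ 354, y* ≈ 31.3, z* ≈ 26.3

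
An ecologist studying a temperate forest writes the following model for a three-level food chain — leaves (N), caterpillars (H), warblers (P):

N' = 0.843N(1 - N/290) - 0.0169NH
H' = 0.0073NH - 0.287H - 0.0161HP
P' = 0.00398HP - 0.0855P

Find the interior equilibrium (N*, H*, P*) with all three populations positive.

From dP/dt = 0: 0.00398H* = 0.0855, so H* = 21.5.
From dN/dt = 0: 0.843(1 - N*/290) = 0.0169·21.5, giving N* = 290·(1 - 0.431) = 165.
From dH/dt = 0: 0.0073·165 - 0.287 = 0.0161P*, so P* = 0.918/0.0161 = 57.

N* ≈ 165, H* ≈ 21.5, P* ≈ 57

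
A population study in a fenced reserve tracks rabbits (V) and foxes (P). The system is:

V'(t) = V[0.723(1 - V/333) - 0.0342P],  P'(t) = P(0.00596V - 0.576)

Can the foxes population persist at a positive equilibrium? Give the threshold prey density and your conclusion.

Threshold V = 96.6; K > 96.6, so yes, the predator persists.

The predator equation gives dP/dt > 0 only when V > 0.576/0.00596 = 96.6.
Without the predator, V → K = 333. Since 333 > 96.6, the predator can invade and persist.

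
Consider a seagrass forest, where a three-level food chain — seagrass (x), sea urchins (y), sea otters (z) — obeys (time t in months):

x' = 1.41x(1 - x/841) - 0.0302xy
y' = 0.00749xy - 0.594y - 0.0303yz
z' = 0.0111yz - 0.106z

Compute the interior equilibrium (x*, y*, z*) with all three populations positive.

x* ≈ 669, y* ≈ 9.55, z* ≈ 146

From dz/dt = 0: 0.0111y* = 0.106, so y* = 9.55.
From dx/dt = 0: 1.41(1 - x*/841) = 0.0302·9.55, giving x* = 841·(1 - 0.205) = 669.
From dy/dt = 0: 0.00749·669 - 0.594 = 0.0303z*, so z* = 4.42/0.0303 = 146.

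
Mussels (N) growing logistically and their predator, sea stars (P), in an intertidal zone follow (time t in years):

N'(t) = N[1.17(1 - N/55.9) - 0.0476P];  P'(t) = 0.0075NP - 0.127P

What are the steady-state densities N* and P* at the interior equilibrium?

From dP/dt = 0 with P > 0: 0.0075N* = 0.127, so N* = 16.9.
Substitute into dN/dt = 0: 1.17(1 - 16.9/55.9) = 0.0476P*.
The bracket is 0.697, giving P* = 0.816/0.0476 = 17.1.

N* ≈ 16.9, P* ≈ 17.1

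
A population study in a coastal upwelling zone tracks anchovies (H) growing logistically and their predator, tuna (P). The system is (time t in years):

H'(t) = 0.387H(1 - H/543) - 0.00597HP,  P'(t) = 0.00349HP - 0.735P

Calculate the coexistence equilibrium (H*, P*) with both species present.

From dP/dt = 0 with P > 0: 0.00349H* = 0.735, so H* = 211.
Substitute into dH/dt = 0: 0.387(1 - 211/543) = 0.00597P*.
The bracket is 0.612, giving P* = 0.237/0.00597 = 39.7.

H* ≈ 211, P* ≈ 39.7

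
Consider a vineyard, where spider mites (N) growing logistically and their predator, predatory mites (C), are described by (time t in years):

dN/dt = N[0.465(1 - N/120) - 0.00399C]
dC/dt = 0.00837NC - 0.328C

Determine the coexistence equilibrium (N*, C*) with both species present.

From dC/dt = 0 with C > 0: 0.00837N* = 0.328, so N* = 39.2.
Substitute into dN/dt = 0: 0.465(1 - 39.2/120) = 0.00399C*.
The bracket is 0.673, giving C* = 0.313/0.00399 = 78.5.

N* ≈ 39.2, C* ≈ 78.5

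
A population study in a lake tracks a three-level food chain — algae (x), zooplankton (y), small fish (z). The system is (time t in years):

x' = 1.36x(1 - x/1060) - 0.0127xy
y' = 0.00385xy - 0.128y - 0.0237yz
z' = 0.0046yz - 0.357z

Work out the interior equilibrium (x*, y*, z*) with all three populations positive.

x* ≈ 292, y* ≈ 77.6, z* ≈ 42

From dz/dt = 0: 0.0046y* = 0.357, so y* = 77.6.
From dx/dt = 0: 1.36(1 - x*/1060) = 0.0127·77.6, giving x* = 1060·(1 - 0.725) = 292.
From dy/dt = 0: 0.00385·292 - 0.128 = 0.0237z*, so z* = 0.995/0.0237 = 42.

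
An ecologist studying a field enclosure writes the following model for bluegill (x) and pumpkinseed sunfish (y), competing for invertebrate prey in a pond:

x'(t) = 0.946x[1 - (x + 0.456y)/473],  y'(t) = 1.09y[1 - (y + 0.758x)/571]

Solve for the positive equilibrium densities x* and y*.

x* ≈ 325, y* ≈ 325

Setting both brackets to zero gives the nullclines x + 0.456y = 473 and 0.758x + y = 571.
Substituting y = 571 - 0.758x into the first: x(1 - 0.456·0.758) = 473 - 0.456·571.
So x* = 213/0.654 = 325, and then y* = 571 - 0.758·325 = 325.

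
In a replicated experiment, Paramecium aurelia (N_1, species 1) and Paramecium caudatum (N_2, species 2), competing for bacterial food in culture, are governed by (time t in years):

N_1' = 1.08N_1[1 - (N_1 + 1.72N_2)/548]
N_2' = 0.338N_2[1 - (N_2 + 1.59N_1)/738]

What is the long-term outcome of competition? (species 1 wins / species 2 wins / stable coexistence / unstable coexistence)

Compare the nullcline intercepts: K1/α12 = 548/1.72 = 319 < K2 = 738; K2/α21 = 738/1.59 = 464 < K1 = 548.
Since both are reversed, neither can invade when rare; the interior point is a saddle.

unstable coexistence (outcome depends on initial conditions)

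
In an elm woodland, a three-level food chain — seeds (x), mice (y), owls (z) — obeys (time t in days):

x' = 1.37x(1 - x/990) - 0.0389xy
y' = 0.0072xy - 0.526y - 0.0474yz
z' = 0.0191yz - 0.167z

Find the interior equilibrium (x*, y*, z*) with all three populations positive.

From dz/dt = 0: 0.0191y* = 0.167, so y* = 8.74.
From dx/dt = 0: 1.37(1 - x*/990) = 0.0389·8.74, giving x* = 990·(1 - 0.248) = 744.
From dy/dt = 0: 0.0072·744 - 0.526 = 0.0474z*, so z* = 4.83/0.0474 = 102.

x* ≈ 744, y* ≈ 8.74, z* ≈ 102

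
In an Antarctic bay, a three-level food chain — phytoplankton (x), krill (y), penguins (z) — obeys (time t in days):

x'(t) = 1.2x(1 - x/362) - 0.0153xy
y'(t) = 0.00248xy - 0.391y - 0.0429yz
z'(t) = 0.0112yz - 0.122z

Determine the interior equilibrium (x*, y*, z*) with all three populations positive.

From dz/dt = 0: 0.0112y* = 0.122, so y* = 10.9.
From dx/dt = 0: 1.2(1 - x*/362) = 0.0153·10.9, giving x* = 362·(1 - 0.139) = 312.
From dy/dt = 0: 0.00248·312 - 0.391 = 0.0429z*, so z* = 0.382/0.0429 = 8.91.

x* ≈ 312, y* ≈ 10.9, z* ≈ 8.91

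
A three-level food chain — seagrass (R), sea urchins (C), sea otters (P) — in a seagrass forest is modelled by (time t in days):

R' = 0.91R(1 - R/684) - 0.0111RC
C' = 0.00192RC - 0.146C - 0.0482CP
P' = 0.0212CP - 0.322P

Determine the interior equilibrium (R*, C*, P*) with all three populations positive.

From dP/dt = 0: 0.0212C* = 0.322, so C* = 15.2.
From dR/dt = 0: 0.91(1 - R*/684) = 0.0111·15.2, giving R* = 684·(1 - 0.185) = 557.
From dC/dt = 0: 0.00192·557 - 0.146 = 0.0482P*, so P* = 0.924/0.0482 = 19.2.

R* ≈ 557, C* ≈ 15.2, P* ≈ 19.2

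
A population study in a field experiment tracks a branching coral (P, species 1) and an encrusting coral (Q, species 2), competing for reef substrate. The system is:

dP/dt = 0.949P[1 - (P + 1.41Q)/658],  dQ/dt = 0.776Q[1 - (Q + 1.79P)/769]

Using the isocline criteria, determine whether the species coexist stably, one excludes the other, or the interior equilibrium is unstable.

unstable coexistence (outcome depends on initial conditions)

Compare the nullcline intercepts: K1/α12 = 658/1.41 = 467 < K2 = 769; K2/α21 = 769/1.79 = 430 < K1 = 658.
Since both are reversed, neither can invade when rare; the interior point is a saddle.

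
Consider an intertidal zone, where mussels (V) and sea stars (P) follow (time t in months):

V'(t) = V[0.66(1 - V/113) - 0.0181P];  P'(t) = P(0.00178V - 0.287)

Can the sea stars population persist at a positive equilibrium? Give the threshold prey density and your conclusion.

The predator equation gives dP/dt > 0 only when V > 0.287/0.00178 = 161.
Without the predator, V → K = 113. Since 113 < 161, the predator cannot invade.

Threshold V = 161; K < 161, so no, the predator goes extinct.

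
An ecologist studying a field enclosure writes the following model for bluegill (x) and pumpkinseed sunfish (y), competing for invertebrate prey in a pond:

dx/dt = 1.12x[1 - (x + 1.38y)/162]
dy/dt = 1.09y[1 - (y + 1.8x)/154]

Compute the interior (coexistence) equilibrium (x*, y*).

Setting both brackets to zero gives the nullclines x + 1.38y = 162 and 1.8x + y = 154.
Substituting y = 154 - 1.8x into the first: x(1 - 1.38·1.8) = 162 - 1.38·154.
So x* = -50.5/-1.48 = 34, and then y* = 154 - 1.8·34 = 92.7.

x* ≈ 34, y* ≈ 92.7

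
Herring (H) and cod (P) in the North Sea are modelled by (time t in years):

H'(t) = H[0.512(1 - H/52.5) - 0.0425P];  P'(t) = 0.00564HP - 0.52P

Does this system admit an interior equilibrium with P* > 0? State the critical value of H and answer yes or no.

The predator equation gives dP/dt > 0 only when H > 0.52/0.00564 = 92.2.
Without the predator, H → K = 52.5. Since 52.5 < 92.2, the predator cannot invade.

Threshold H = 92.2; K < 92.2, so no, the predator goes extinct.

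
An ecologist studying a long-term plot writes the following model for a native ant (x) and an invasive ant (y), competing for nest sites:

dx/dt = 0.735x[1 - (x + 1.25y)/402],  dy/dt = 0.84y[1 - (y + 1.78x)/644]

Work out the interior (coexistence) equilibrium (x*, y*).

Setting both brackets to zero gives the nullclines x + 1.25y = 402 and 1.78x + y = 644.
Substituting y = 644 - 1.78x into the first: x(1 - 1.25·1.78) = 402 - 1.25·644.
So x* = -403/-1.23 = 329, and then y* = 644 - 1.78·329 = 58.4.

x* ≈ 329, y* ≈ 58.4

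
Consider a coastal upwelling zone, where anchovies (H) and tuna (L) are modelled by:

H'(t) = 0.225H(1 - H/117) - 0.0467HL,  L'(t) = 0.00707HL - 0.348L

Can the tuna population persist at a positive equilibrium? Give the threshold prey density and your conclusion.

Threshold H = 49.2; K > 49.2, so yes, the predator persists.

The predator equation gives dL/dt > 0 only when H > 0.348/0.00707 = 49.2.
Without the predator, H → K = 117. Since 117 > 49.2, the predator can invade and persist.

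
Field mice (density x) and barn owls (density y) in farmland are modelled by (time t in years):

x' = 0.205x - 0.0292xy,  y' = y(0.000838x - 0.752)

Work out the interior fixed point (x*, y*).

Set dy/dt = 0 with y > 0: 0.000838x - 0.752 = 0, so x* = 0.752/0.000838 = 897.
Set dx/dt = 0 with x > 0: 0.205 - 0.0292y = 0, so y* = 0.205/0.0292 = 7.02.

x* ≈ 897, y* ≈ 7.02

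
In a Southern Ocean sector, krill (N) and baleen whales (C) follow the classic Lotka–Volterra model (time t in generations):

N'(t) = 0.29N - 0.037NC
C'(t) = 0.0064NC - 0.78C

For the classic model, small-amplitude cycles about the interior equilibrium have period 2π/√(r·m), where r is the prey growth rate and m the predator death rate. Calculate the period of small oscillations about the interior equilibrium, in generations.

T ≈ 13.2 generations

Here r = 0.29 and m = 0.78, so r·m = 0.226.
ω = √0.226 = 0.476 per generation, hence T = 2π/ω ≈ 13.2 generations.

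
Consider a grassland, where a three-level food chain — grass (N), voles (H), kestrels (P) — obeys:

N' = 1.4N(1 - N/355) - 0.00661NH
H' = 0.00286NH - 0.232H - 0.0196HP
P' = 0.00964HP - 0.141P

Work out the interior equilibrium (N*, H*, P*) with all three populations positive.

N* ≈ 330, H* ≈ 14.6, P* ≈ 36.4

From dP/dt = 0: 0.00964H* = 0.141, so H* = 14.6.
From dN/dt = 0: 1.4(1 - N*/355) = 0.00661·14.6, giving N* = 355·(1 - 0.0691) = 330.
From dH/dt = 0: 0.00286·330 - 0.232 = 0.0196P*, so P* = 0.713/0.0196 = 36.4.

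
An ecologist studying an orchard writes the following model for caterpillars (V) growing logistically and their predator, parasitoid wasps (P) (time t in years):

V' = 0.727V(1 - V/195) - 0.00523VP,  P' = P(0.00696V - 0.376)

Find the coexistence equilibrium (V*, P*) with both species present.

From dP/dt = 0 with P > 0: 0.00696V* = 0.376, so V* = 54.
Substitute into dV/dt = 0: 0.727(1 - 54/195) = 0.00523P*.
The bracket is 0.723, giving P* = 0.526/0.00523 = 100.

V* ≈ 54, P* ≈ 100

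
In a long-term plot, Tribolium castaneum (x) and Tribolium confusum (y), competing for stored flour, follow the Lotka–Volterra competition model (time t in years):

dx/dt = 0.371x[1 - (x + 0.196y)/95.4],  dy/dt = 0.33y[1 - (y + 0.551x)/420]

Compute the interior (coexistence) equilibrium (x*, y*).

x* ≈ 14.7, y* ≈ 412

Setting both brackets to zero gives the nullclines x + 0.196y = 95.4 and 0.551x + y = 420.
Substituting y = 420 - 0.551x into the first: x(1 - 0.196·0.551) = 95.4 - 0.196·420.
So x* = 13.1/0.892 = 14.7, and then y* = 420 - 0.551·14.7 = 412.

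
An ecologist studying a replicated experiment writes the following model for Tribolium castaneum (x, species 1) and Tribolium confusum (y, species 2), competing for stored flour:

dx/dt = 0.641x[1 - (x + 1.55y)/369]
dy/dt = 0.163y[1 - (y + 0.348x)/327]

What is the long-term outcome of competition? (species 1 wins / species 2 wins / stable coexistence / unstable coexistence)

species 2 excludes species 1

Compare the nullcline intercepts: K1/α12 = 369/1.55 = 238 < K2 = 327; K2/α21 = 327/0.348 = 940 > K1 = 369.
Since the inequalities point opposite ways, species 2 can invade but species 1 cannot.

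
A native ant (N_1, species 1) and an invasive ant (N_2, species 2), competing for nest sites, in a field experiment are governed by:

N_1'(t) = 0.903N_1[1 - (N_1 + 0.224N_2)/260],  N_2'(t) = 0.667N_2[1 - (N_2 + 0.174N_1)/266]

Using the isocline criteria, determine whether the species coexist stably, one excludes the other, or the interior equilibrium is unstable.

stable coexistence

Compare the nullcline intercepts: K1/α12 = 260/0.224 = 1160 > K2 = 266; K2/α21 = 266/0.174 = 1530 > K1 = 260.
Since both inequalities hold, each species can invade when rare, so the interior equilibrium is stable.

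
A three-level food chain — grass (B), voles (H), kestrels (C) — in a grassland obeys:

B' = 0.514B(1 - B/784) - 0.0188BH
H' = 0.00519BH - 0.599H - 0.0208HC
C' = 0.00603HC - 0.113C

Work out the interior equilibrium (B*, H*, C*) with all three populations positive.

B* ≈ 247, H* ≈ 18.7, C* ≈ 32.7

From dC/dt = 0: 0.00603H* = 0.113, so H* = 18.7.
From dB/dt = 0: 0.514(1 - B*/784) = 0.0188·18.7, giving B* = 784·(1 - 0.685) = 247.
From dH/dt = 0: 0.00519·247 - 0.599 = 0.0208C*, so C* = 0.681/0.0208 = 32.7.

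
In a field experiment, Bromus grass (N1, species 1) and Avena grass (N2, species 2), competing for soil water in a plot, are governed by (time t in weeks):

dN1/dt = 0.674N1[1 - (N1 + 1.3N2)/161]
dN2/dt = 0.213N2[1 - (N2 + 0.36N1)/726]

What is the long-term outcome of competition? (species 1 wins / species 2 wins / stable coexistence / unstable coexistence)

Compare the nullcline intercepts: K1/α12 = 161/1.3 = 124 < K2 = 726; K2/α21 = 726/0.36 = 2020 > K1 = 161.
Since the inequalities point opposite ways, species 2 can invade but species 1 cannot.

species 2 excludes species 1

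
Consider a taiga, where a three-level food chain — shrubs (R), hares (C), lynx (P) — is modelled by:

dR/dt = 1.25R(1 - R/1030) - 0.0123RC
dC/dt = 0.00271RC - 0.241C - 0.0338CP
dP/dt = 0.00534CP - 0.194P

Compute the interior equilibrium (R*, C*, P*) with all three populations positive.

R* ≈ 662, C* ≈ 36.3, P* ≈ 45.9

From dP/dt = 0: 0.00534C* = 0.194, so C* = 36.3.
From dR/dt = 0: 1.25(1 - R*/1030) = 0.0123·36.3, giving R* = 1030·(1 - 0.357) = 662.
From dC/dt = 0: 0.00271·662 - 0.241 = 0.0338P*, so P* = 1.55/0.0338 = 45.9.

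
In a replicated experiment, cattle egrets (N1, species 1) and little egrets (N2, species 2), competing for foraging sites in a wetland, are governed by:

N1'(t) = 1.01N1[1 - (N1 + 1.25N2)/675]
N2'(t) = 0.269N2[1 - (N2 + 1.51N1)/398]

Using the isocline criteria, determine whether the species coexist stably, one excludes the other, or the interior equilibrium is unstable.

Compare the nullcline intercepts: K1/α12 = 675/1.25 = 540 > K2 = 398; K2/α21 = 398/1.51 = 264 < K1 = 675.
Since the inequalities point opposite ways, species 1 can invade but species 2 cannot.

species 1 excludes species 2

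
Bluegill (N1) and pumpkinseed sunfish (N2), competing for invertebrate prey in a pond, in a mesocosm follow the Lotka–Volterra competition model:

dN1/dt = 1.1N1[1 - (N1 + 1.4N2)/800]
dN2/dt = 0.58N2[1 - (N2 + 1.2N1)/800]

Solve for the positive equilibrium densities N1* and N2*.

Setting both brackets to zero gives the nullclines N1 + 1.4N2 = 800 and 1.2N1 + N2 = 800.
Substituting N2 = 800 - 1.2N1 into the first: N1(1 - 1.4·1.2) = 800 - 1.4·800.
So N1* = -320/-0.68 = 471, and then N2* = 800 - 1.2·471 = 235.

N1* ≈ 471, N2* ≈ 235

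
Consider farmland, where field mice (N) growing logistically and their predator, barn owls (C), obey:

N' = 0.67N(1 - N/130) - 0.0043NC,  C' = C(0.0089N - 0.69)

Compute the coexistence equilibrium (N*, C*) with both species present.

N* ≈ 77.5, C* ≈ 62.9

From dC/dt = 0 with C > 0: 0.0089N* = 0.69, so N* = 77.5.
Substitute into dN/dt = 0: 0.67(1 - 77.5/130) = 0.0043C*.
The bracket is 0.404, giving C* = 0.27/0.0043 = 62.9.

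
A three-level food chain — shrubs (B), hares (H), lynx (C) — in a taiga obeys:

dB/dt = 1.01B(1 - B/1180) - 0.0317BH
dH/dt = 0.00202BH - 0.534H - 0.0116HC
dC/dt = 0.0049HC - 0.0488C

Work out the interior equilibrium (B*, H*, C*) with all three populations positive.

From dC/dt = 0: 0.0049H* = 0.0488, so H* = 9.96.
From dB/dt = 0: 1.01(1 - B*/1180) = 0.0317·9.96, giving B* = 1180·(1 - 0.313) = 811.
From dH/dt = 0: 0.00202·811 - 0.534 = 0.0116C*, so C* = 1.1/0.0116 = 95.2.

B* ≈ 811, H* ≈ 9.96, C* ≈ 95.2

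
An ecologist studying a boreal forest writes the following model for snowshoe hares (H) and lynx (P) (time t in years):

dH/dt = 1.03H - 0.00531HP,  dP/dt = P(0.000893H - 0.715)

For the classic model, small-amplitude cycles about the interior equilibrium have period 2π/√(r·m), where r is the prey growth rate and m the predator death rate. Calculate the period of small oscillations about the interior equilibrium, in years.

Here r = 1.03 and m = 0.715, so r·m = 0.736.
ω = √0.736 = 0.858 per year, hence T = 2π/ω ≈ 7.32 years.

T ≈ 7.32 years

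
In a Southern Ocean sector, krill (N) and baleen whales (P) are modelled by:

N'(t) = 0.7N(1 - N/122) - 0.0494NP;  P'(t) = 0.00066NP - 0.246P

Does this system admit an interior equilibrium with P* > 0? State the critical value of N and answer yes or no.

Threshold N = 373; K < 373, so no, the predator goes extinct.

The predator equation gives dP/dt > 0 only when N > 0.246/0.00066 = 373.
Without the predator, N → K = 122. Since 122 < 373, the predator cannot invade.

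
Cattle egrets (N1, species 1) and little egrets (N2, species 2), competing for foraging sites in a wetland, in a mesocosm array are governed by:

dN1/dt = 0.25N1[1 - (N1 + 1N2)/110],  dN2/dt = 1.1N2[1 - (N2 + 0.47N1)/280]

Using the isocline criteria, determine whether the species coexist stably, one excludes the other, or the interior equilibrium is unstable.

species 2 excludes species 1

Compare the nullcline intercepts: K1/α12 = 110/1 = 110 < K2 = 280; K2/α21 = 280/0.47 = 596 > K1 = 110.
Since the inequalities point opposite ways, species 2 can invade but species 1 cannot.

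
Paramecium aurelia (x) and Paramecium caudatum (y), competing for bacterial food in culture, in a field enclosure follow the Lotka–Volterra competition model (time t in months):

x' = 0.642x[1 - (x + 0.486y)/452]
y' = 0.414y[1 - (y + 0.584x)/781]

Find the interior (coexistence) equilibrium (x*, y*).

x* ≈ 101, y* ≈ 722

Setting both brackets to zero gives the nullclines x + 0.486y = 452 and 0.584x + y = 781.
Substituting y = 781 - 0.584x into the first: x(1 - 0.486·0.584) = 452 - 0.486·781.
So x* = 72.4/0.716 = 101, and then y* = 781 - 0.584·101 = 722.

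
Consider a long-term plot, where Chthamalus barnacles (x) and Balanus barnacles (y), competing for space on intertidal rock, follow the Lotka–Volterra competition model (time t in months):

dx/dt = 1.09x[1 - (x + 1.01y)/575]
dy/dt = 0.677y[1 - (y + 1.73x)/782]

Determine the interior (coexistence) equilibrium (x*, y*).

x* ≈ 287, y* ≈ 285

Setting both brackets to zero gives the nullclines x + 1.01y = 575 and 1.73x + y = 782.
Substituting y = 782 - 1.73x into the first: x(1 - 1.01·1.73) = 575 - 1.01·782.
So x* = -215/-0.747 = 287, and then y* = 782 - 1.73·287 = 285.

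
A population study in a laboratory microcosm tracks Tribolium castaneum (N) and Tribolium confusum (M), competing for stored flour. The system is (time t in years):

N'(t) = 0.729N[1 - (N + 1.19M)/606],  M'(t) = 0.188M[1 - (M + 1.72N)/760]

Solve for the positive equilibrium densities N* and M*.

Setting both brackets to zero gives the nullclines N + 1.19M = 606 and 1.72N + M = 760.
Substituting M = 760 - 1.72N into the first: N(1 - 1.19·1.72) = 606 - 1.19·760.
So N* = -298/-1.05 = 285, and then M* = 760 - 1.72·285 = 270.

N* ≈ 285, M* ≈ 270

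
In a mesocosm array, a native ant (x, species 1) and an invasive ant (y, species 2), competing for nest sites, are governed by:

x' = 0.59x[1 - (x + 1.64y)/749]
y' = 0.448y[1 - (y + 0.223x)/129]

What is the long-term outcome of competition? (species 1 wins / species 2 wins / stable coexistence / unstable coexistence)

Compare the nullcline intercepts: K1/α12 = 749/1.64 = 457 > K2 = 129; K2/α21 = 129/0.223 = 578 < K1 = 749.
Since the inequalities point opposite ways, species 1 can invade but species 2 cannot.

species 1 excludes species 2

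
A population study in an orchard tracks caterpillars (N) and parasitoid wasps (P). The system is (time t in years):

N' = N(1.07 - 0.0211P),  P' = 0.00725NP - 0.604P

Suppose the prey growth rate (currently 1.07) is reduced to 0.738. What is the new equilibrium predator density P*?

At the interior fixed point, setting dN/dt = 0 with N > 0 fixes P* = (prey growth rate)/(NP coefficient) — independent of the other coefficients.
With the change, P* = 0.738/0.0211 = 35; it falls from 50.7.

P* ≈ 35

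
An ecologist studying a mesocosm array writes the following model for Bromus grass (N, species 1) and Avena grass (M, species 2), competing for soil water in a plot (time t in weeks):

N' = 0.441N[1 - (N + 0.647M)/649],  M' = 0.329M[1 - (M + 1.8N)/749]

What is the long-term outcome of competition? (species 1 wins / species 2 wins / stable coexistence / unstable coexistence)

Compare the nullcline intercepts: K1/α12 = 649/0.647 = 1000 > K2 = 749; K2/α21 = 749/1.8 = 416 < K1 = 649.
Since the inequalities point opposite ways, species 1 can invade but species 2 cannot.

species 1 excludes species 2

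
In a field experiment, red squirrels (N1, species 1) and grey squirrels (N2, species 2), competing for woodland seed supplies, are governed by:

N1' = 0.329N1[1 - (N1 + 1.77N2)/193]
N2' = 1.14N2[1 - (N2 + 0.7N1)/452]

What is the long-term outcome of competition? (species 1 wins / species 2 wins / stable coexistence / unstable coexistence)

species 2 excludes species 1

Compare the nullcline intercepts: K1/α12 = 193/1.77 = 109 < K2 = 452; K2/α21 = 452/0.7 = 646 > K1 = 193.
Since the inequalities point opposite ways, species 2 can invade but species 1 cannot.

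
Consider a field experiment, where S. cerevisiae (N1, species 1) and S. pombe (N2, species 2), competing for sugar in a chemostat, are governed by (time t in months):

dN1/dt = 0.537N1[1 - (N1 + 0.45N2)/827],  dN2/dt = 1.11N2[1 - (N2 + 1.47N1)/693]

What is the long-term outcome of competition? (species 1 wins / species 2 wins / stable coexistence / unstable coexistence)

species 1 excludes species 2

Compare the nullcline intercepts: K1/α12 = 827/0.45 = 1840 > K2 = 693; K2/α21 = 693/1.47 = 471 < K1 = 827.
Since the inequalities point opposite ways, species 1 can invade but species 2 cannot.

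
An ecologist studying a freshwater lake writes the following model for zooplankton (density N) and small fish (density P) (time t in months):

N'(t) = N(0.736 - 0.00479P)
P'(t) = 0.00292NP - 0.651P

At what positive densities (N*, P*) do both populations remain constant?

N* ≈ 223, P* ≈ 154

Set dP/dt = 0 with P > 0: 0.00292N - 0.651 = 0, so N* = 0.651/0.00292 = 223.
Set dN/dt = 0 with N > 0: 0.736 - 0.00479P = 0, so P* = 0.736/0.00479 = 154.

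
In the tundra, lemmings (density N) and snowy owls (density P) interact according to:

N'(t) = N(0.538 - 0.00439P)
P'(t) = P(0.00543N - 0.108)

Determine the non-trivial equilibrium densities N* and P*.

Set dP/dt = 0 with P > 0: 0.00543N - 0.108 = 0, so N* = 0.108/0.00543 = 19.9.
Set dN/dt = 0 with N > 0: 0.538 - 0.00439P = 0, so P* = 0.538/0.00439 = 123.

N* ≈ 19.9, P* ≈ 123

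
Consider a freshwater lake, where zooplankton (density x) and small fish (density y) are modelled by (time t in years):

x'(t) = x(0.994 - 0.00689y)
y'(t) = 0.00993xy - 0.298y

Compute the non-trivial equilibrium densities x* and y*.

Set dy/dt = 0 with y > 0: 0.00993x - 0.298 = 0, so x* = 0.298/0.00993 = 30.
Set dx/dt = 0 with x > 0: 0.994 - 0.00689y = 0, so y* = 0.994/0.00689 = 144.

x* ≈ 30, y* ≈ 144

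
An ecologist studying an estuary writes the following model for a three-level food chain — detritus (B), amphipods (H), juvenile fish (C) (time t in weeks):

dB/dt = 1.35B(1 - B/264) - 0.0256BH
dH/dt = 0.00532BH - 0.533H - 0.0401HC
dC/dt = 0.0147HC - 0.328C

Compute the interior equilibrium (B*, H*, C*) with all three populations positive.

From dC/dt = 0: 0.0147H* = 0.328, so H* = 22.3.
From dB/dt = 0: 1.35(1 - B*/264) = 0.0256·22.3, giving B* = 264·(1 - 0.423) = 152.
From dH/dt = 0: 0.00532·152 - 0.533 = 0.0401C*, so C* = 0.277/0.0401 = 6.91.

B* ≈ 152, H* ≈ 22.3, C* ≈ 6.91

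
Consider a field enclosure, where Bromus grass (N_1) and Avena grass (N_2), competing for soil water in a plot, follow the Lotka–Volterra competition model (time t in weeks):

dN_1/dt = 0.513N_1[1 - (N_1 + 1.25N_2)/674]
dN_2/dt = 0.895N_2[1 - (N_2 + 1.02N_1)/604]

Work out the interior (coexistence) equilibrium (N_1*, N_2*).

Setting both brackets to zero gives the nullclines N_1 + 1.25N_2 = 674 and 1.02N_1 + N_2 = 604.
Substituting N_2 = 604 - 1.02N_1 into the first: N_1(1 - 1.25·1.02) = 674 - 1.25·604.
So N_1* = -81/-0.275 = 295, and then N_2* = 604 - 1.02·295 = 304.

N_1* ≈ 295, N_2* ≈ 304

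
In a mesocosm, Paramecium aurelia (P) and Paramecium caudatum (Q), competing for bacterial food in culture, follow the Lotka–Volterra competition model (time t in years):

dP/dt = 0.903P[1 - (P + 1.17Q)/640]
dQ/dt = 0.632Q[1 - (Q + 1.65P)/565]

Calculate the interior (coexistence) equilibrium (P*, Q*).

P* ≈ 22.6, Q* ≈ 528

Setting both brackets to zero gives the nullclines P + 1.17Q = 640 and 1.65P + Q = 565.
Substituting Q = 565 - 1.65P into the first: P(1 - 1.17·1.65) = 640 - 1.17·565.
So P* = -21/-0.93 = 22.6, and then Q* = 565 - 1.65·22.6 = 528.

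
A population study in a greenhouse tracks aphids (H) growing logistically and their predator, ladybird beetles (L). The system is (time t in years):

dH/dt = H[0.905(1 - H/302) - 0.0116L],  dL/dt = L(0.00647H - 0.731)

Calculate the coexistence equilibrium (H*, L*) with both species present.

H* ≈ 113, L* ≈ 48.8

From dL/dt = 0 with L > 0: 0.00647H* = 0.731, so H* = 113.
Substitute into dH/dt = 0: 0.905(1 - 113/302) = 0.0116L*.
The bracket is 0.626, giving L* = 0.566/0.0116 = 48.8.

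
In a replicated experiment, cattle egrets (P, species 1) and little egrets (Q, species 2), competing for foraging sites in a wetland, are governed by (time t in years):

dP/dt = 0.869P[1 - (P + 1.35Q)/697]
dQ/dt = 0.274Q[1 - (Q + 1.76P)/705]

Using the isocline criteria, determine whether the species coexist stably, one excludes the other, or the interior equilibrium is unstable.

Compare the nullcline intercepts: K1/α12 = 697/1.35 = 516 < K2 = 705; K2/α21 = 705/1.76 = 401 < K1 = 697.
Since both are reversed, neither can invade when rare; the interior point is a saddle.

unstable coexistence (outcome depends on initial conditions)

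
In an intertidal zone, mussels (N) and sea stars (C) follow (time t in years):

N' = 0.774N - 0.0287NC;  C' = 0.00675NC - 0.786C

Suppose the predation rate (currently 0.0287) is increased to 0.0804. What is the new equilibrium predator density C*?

At the interior fixed point, setting dN/dt = 0 with N > 0 fixes C* = (prey growth rate)/(NC coefficient) — independent of the other coefficients.
With the change, C* = 0.774/0.0804 = 9.63; it falls from 27.

C* ≈ 9.63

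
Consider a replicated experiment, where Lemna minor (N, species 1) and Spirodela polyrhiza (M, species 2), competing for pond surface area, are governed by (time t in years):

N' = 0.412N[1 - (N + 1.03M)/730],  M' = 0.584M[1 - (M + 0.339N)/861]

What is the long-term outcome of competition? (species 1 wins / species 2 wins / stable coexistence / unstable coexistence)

Compare the nullcline intercepts: K1/α12 = 730/1.03 = 709 < K2 = 861; K2/α21 = 861/0.339 = 2540 > K1 = 730.
Since the inequalities point opposite ways, species 2 can invade but species 1 cannot.

species 2 excludes species 1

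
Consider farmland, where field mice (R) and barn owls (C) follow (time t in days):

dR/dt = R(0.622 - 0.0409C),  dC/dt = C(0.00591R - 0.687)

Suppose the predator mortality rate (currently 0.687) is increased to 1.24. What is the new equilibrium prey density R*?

At the interior fixed point, setting dC/dt = 0 with C > 0 fixes R* = (predator death rate)/(RC coefficient) — independent of the other coefficients.
With the change, R* = 1.24/0.00591 = 210; it rises from 116.

R* ≈ 210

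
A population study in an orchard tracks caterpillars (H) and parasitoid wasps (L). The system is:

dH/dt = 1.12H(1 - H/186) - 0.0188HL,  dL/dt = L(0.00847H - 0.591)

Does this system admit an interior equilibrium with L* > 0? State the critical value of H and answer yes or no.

Threshold H = 69.8; K > 69.8, so yes, the predator persists.

The predator equation gives dL/dt > 0 only when H > 0.591/0.00847 = 69.8.
Without the predator, H → K = 186. Since 186 > 69.8, the predator can invade and persist.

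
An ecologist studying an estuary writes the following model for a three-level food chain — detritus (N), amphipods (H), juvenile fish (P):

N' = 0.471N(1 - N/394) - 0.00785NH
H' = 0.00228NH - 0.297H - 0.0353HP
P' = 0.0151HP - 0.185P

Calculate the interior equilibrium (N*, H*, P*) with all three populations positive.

N* ≈ 314, H* ≈ 12.3, P* ≈ 11.8

From dP/dt = 0: 0.0151H* = 0.185, so H* = 12.3.
From dN/dt = 0: 0.471(1 - N*/394) = 0.00785·12.3, giving N* = 394·(1 - 0.204) = 314.
From dH/dt = 0: 0.00228·314 - 0.297 = 0.0353P*, so P* = 0.418/0.0353 = 11.8.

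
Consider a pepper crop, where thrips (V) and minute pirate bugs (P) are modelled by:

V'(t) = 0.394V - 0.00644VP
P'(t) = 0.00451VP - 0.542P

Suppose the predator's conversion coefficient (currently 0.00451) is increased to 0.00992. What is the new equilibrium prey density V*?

At the interior fixed point, setting dP/dt = 0 with P > 0 fixes V* = (predator death rate)/(VP coefficient) — independent of the other coefficients.
With the change, V* = 0.542/0.00992 = 54.6; it falls from 120.

V* ≈ 54.6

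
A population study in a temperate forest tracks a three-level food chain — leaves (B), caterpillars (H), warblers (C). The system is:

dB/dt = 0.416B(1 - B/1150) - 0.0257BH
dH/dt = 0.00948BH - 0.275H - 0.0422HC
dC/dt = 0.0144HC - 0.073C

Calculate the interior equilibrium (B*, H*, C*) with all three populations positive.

B* ≈ 790, H* ≈ 5.07, C* ≈ 171

From dC/dt = 0: 0.0144H* = 0.073, so H* = 5.07.
From dB/dt = 0: 0.416(1 - B*/1150) = 0.0257·5.07, giving B* = 1150·(1 - 0.313) = 790.
From dH/dt = 0: 0.00948·790 - 0.275 = 0.0422C*, so C* = 7.21/0.0422 = 171.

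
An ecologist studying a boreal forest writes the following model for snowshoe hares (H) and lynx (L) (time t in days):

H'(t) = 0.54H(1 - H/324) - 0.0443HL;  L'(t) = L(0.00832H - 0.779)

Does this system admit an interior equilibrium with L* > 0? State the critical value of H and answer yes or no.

Threshold H = 93.6; K > 93.6, so yes, the predator persists.

The predator equation gives dL/dt > 0 only when H > 0.779/0.00832 = 93.6.
Without the predator, H → K = 324. Since 324 > 93.6, the predator can invade and persist.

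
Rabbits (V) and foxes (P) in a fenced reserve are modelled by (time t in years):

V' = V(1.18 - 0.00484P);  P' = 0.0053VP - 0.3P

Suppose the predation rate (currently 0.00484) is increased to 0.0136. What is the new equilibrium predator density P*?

P* ≈ 86.8

At the interior fixed point, setting dV/dt = 0 with V > 0 fixes P* = (prey growth rate)/(VP coefficient) — independent of the other coefficients.
With the change, P* = 1.18/0.0136 = 86.8; it falls from 244.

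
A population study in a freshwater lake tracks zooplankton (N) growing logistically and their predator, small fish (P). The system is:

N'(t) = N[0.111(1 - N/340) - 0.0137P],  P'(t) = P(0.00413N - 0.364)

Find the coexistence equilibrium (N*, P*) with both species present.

From dP/dt = 0 with P > 0: 0.00413N* = 0.364, so N* = 88.1.
Substitute into dN/dt = 0: 0.111(1 - 88.1/340) = 0.0137P*.
The bracket is 0.741, giving P* = 0.0822/0.0137 = 6.

N* ≈ 88.1, P* ≈ 6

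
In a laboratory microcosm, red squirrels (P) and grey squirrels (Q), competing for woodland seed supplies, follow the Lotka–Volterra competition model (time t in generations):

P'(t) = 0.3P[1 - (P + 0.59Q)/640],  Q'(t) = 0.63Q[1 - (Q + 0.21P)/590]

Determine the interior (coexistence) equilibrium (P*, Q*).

P* ≈ 333, Q* ≈ 520

Setting both brackets to zero gives the nullclines P + 0.59Q = 640 and 0.21P + Q = 590.
Substituting Q = 590 - 0.21P into the first: P(1 - 0.59·0.21) = 640 - 0.59·590.
So P* = 292/0.876 = 333, and then Q* = 590 - 0.21·333 = 520.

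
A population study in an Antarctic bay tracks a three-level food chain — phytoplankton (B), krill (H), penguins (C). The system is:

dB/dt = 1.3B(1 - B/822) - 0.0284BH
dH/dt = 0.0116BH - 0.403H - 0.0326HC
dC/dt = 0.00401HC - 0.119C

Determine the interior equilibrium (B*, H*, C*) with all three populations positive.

From dC/dt = 0: 0.00401H* = 0.119, so H* = 29.7.
From dB/dt = 0: 1.3(1 - B*/822) = 0.0284·29.7, giving B* = 822·(1 - 0.648) = 289.
From dH/dt = 0: 0.0116·289 - 0.403 = 0.0326C*, so C* = 2.95/0.0326 = 90.5.

B* ≈ 289, H* ≈ 29.7, C* ≈ 90.5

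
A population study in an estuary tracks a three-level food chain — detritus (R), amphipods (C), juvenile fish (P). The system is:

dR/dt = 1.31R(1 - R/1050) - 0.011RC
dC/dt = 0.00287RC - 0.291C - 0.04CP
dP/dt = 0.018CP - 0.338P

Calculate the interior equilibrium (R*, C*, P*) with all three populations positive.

From dP/dt = 0: 0.018C* = 0.338, so C* = 18.8.
From dR/dt = 0: 1.31(1 - R*/1050) = 0.011·18.8, giving R* = 1050·(1 - 0.158) = 884.
From dC/dt = 0: 0.00287·884 - 0.291 = 0.04P*, so P* = 2.25/0.04 = 56.2.

R* ≈ 884, C* ≈ 18.8, P* ≈ 56.2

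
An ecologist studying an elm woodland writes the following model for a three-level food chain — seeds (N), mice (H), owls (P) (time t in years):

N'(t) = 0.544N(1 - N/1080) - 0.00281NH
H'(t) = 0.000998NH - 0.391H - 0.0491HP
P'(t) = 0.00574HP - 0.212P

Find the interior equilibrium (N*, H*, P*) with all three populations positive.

From dP/dt = 0: 0.00574H* = 0.212, so H* = 36.9.
From dN/dt = 0: 0.544(1 - N*/1080) = 0.00281·36.9, giving N* = 1080·(1 - 0.191) = 874.
From dH/dt = 0: 0.000998·874 - 0.391 = 0.0491P*, so P* = 0.481/0.0491 = 9.8.

N* ≈ 874, H* ≈ 36.9, P* ≈ 9.8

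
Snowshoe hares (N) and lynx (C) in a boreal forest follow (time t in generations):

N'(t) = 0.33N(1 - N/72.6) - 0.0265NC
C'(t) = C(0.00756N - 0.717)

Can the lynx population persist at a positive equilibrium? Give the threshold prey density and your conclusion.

The predator equation gives dC/dt > 0 only when N > 0.717/0.00756 = 94.8.
Without the predator, N → K = 72.6. Since 72.6 < 94.8, the predator cannot invade.

Threshold N = 94.8; K < 94.8, so no, the predator goes extinct.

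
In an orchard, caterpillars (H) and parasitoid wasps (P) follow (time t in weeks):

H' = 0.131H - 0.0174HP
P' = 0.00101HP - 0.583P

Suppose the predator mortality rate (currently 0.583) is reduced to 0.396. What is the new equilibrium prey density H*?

At the interior fixed point, setting dP/dt = 0 with P > 0 fixes H* = (predator death rate)/(HP coefficient) — independent of the other coefficients.
With the change, H* = 0.396/0.00101 = 392; it falls from 577.

H* ≈ 392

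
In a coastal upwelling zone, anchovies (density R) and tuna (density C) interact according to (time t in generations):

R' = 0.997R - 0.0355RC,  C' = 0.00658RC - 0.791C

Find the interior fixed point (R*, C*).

Set dC/dt = 0 with C > 0: 0.00658R - 0.791 = 0, so R* = 0.791/0.00658 = 120.
Set dR/dt = 0 with R > 0: 0.997 - 0.0355C = 0, so C* = 0.997/0.0355 = 28.1.

R* ≈ 120, C* ≈ 28.1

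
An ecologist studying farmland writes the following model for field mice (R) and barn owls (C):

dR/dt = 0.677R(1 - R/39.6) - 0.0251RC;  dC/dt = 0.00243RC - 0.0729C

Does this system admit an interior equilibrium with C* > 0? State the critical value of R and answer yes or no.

Threshold R = 30; K > 30, so yes, the predator persists.

The predator equation gives dC/dt > 0 only when R > 0.0729/0.00243 = 30.
Without the predator, R → K = 39.6. Since 39.6 > 30, the predator can invade and persist.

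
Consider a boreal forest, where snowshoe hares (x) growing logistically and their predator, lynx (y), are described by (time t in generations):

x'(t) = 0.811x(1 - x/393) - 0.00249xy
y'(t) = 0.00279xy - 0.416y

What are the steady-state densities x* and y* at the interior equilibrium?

x* ≈ 149, y* ≈ 202

From dy/dt = 0 with y > 0: 0.00279x* = 0.416, so x* = 149.
Substitute into dx/dt = 0: 0.811(1 - 149/393) = 0.00249y*.
The bracket is 0.621, giving y* = 0.503/0.00249 = 202.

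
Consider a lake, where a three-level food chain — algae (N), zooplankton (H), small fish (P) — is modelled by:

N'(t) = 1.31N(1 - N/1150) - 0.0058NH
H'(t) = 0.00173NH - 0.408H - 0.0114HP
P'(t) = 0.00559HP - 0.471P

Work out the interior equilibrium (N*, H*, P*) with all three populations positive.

N* ≈ 721, H* ≈ 84.3, P* ≈ 73.6

From dP/dt = 0: 0.00559H* = 0.471, so H* = 84.3.
From dN/dt = 0: 1.31(1 - N*/1150) = 0.0058·84.3, giving N* = 1150·(1 - 0.373) = 721.
From dH/dt = 0: 0.00173·721 - 0.408 = 0.0114P*, so P* = 0.839/0.0114 = 73.6.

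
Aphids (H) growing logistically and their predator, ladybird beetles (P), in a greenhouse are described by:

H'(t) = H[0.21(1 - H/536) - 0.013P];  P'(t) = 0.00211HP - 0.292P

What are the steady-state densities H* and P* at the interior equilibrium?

H* ≈ 138, P* ≈ 12

From dP/dt = 0 with P > 0: 0.00211H* = 0.292, so H* = 138.
Substitute into dH/dt = 0: 0.21(1 - 138/536) = 0.013P*.
The bracket is 0.742, giving P* = 0.156/0.013 = 12.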